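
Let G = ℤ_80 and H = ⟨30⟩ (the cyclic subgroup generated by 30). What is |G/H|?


|⟨30⟩| = n / gcd(30, 80) = 80 / 10 = 8
H is normal (ℤ_80 is abelian).
|G/H| = |G| / |H| = 80 / 8 = 10

|G/H| = 10


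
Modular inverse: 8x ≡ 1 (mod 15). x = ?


Use the extended Euclidean algorithm to write 1 = 8·s + 15·t; then s mod 15 is the inverse.
Euclidean algorithm:
  8 = 0·15 + 8
  15 = 1·8 + 7
  8 = 1·7 + 1
  7 = 7·1 + 0
gcd(8,15) = 1
Back-substitution gives: 8·(2) + 15·(-1) = 1
So 8⁻¹ ≡ 2 ≡ 2 (mod 15)
Check: 8 × 2 = 16 ≡ 1 (mod 15) ✓

8⁻¹ ≡ 2 (mod 15)


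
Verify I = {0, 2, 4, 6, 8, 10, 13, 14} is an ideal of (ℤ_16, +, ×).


Check ideal conditions for I = {0, 2, 4, 6, 8, 10, 13, 14} in ℤ_16:
(1) I is an additive subgroup? No
(2) For r ∈ ℤ_16 and a ∈ I: r·a ∈ I? No  [counterexample: r=2, a=6, r·a mod 16 = 12 ∉ I]

No, I is not an ideal of ℤ_16


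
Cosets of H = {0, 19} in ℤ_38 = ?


H = {0, 19}, |H| = 2
Number of cosets = |G|/|H| = 38/2 = 19
0 + H = {0, 19}
1 + H = {1, 20}
2 + H = {2, 21}
3 + H = {3, 22}
4 + H = {4, 23}
5 + H = {5, 24}
6 + H = {6, 25}
7 + H = {7, 26}
8 + H = {8, 27}
9 + H = {9, 28}
10 + H = {10, 29}
11 + H = {11, 30}
12 + H = {12, 31}
13 + H = {13, 32}
14 + H = {14, 33}
15 + H = {15, 34}
16 + H = {16, 35}
17 + H = {17, 36}
18 + H = {18, 37}

Cosets: 0+H={0,19}; 1+H={1,20}; 2+H={2,21}; 3+H={3,22}; 4+H={4,23}; 5+H={5,24}; 6+H={6,25}; 7+H={7,26}; 8+H={8,27}; 9+H={9,28}; 10+H={10,29}; 11+H={11,30}; 12+H={12,31}; 13+H={13,32}; 14+H={14,33}; 15+H={15,34}; 16+H={16,35}; 17+H={17,36}; 18+H={18,37}


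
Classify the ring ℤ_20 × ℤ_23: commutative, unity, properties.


Direct product ring; commutative with unity (1,1); but (1,0)·(0,1) = (0,0) gives zero divisors, so not an integral domain
Commutative: Yes
Integral domain: No
Has unity: Yes

ℤ_20 × ℤ_23: Commutative=Yes, Unity=Yes


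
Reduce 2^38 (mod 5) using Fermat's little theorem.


Fermat's little theorem: if p is prime and gcd(a,p)=1, then a^(p-1) ≡ 1 (mod p)
p = 5 is prime, gcd(2,5) = 1
Reduce exponent: 38 mod 4 = 2
So 2^38 ≡ 2^2 (mod 5)
2^2 mod 5 = 4

2^38 ≡ 4 (mod 5)


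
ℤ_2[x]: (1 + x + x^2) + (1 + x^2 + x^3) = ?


Add coefficients mod 2:
x^0: 1 + 1 = 0 (mod 2)
x^1: 1 + 0 = 1 (mod 2)
x^2: 1 + 1 = 0 (mod 2)
x^3: 0 + 1 = 1 (mod 2)
Result: x + x^3

f + g = x + x^3


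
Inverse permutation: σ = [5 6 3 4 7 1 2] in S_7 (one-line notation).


To find σ⁻¹, swap domain and range:
σ(1) = 5 → σ⁻¹(5) = 1
σ(2) = 6 → σ⁻¹(6) = 2
σ(3) = 3 → σ⁻¹(3) = 3
σ(4) = 4 → σ⁻¹(4) = 4
σ(5) = 7 → σ⁻¹(7) = 5
σ(6) = 1 → σ⁻¹(1) = 6
σ(7) = 2 → σ⁻¹(2) = 7

σ⁻¹ = [6 7 3 4 1 2 5]


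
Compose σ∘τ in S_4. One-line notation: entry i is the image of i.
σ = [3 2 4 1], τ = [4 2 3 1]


σ∘τ: apply τ first, then σ
1 →τ 4 →σ 1
2 →τ 2 →σ 2
3 →τ 3 →σ 4
4 →τ 1 →σ 3

σ∘τ = [1 2 4 3]


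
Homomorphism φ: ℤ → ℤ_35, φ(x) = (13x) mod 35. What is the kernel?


Kernel = preimage of identity
ker(φ) = {x ∈ ℤ : 13x ≡ 0 (mod 35)}. gcd(13,35) = 1, so 13x ≡ 0 (mod 35) ⟺ x ≡ 0 (mod 35/1 = 35). Hence ker(φ) = 35ℤ

ker(φ) = 35ℤ


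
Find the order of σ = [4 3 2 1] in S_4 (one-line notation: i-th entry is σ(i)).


Cycle decomposition: (1 4) (2 3)
Cycle lengths: 2, 2
Order = lcm(2, 2) = 2

ord(σ) = 2


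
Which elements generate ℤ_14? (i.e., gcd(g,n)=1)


g generates ℤ_n iff gcd(g,n) = 1
Checking each g ∈ {1,...,13}:
gcd(1,14) = 1
gcd(2,14) = 2
gcd(3,14) = 1
gcd(4,14) = 2
gcd(5,14) = 1
gcd(6,14) = 2
gcd(7,14) = 7
gcd(8,14) = 2
gcd(9,14) = 1
gcd(10,14) = 2
gcd(11,14) = 1
gcd(12,14) = 2
gcd(13,14) = 1
Generators: {1, 3, 5, 9, 11, 13}
Number of generators = φ(14) = 6

Generators of ℤ_14 = {1, 3, 5, 9, 11, 13}


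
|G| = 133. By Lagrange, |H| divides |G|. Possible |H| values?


Lagrange's theorem: |H| divides |G|
|G| = 133
Divisors of 133: 1, 7, 19, 133

Possible subgroup orders: {1, 7, 19, 133}


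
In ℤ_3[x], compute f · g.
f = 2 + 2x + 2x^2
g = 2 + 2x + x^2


Expand and collect like terms; reduce coefficients mod 3:
x^0: 2·2 = 4 ≡ 1 (mod 3)
x^1: 2·2 + 2·2 = 8 ≡ 2 (mod 3)
x^2: 2·1 + 2·2 + 2·2 = 10 ≡ 1 (mod 3)
x^3: 2·1 + 2·2 = 6 ≡ 0 (mod 3)
x^4: 2·1 = 2 ≡ 2 (mod 3)
Result: 1 + 2x + x^2 + 2x^4

f · g = 1 + 2x + x^2 + 2x^4


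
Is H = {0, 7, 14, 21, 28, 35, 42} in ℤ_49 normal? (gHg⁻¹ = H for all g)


H = {0, 7, 14, 21, 28, 35, 42} in ℤ_49
ℤ_49 is abelian; every subgroup of an abelian group is normal

Yes, normal subgroup


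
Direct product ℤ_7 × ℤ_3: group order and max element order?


|ℤ_7 × ℤ_3| = 7 × 3 = 21
Max element order = lcm(7,3) = 21
Cyclic? Yes (gcd=1)

|ℤ_7×ℤ_3| = 21, max element order = 21


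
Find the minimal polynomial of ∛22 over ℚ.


∛22 satisfies x³ - 22 = 0, irreducible over ℚ (no rational root; 22 is not a perfect cube)

Minimal polynomial: x³ - 22


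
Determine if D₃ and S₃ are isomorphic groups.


Comparing D₃ and S₃:
Both are the unique non-abelian group of order 6

Yes, D₃ ≅ S₃


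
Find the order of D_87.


|D_n| = 2n (n rotations and n reflections)
|D_87| = 2×87 = 174

|D_87| = 174


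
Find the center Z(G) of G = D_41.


Z(G) = {g ∈ G | gx = xg for all x ∈ G}
For odd n, Z(D_n) = {e}: no nontrivial rotation commutes with all reflections

Z(D_41) = {e}


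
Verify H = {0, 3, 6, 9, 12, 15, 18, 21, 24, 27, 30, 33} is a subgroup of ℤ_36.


Subgroup test for H = {0, 3, 6, 9, 12, 15, 18, 21, 24, 27, 30, 33} in (ℤ_36, +):
(1) 0 ∈ H? Yes
(2) Closure: for all a,b ∈ H, (a+b) mod 36 ∈ H? Yes
(3) Inverses: for all a ∈ H, -a mod 36 ∈ H? Yes

Yes, H is a subgroup of ℤ_36


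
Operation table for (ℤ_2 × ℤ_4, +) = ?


Elements: {(0,0), (0,1), (0,2), (0,3), (1,0), (1,1), (1,2), (1,3)}
Operation: componentwise addition mod (2, 4)
Entry (a, b) = ((a₁+b₁) mod 2, (a₂+b₂) mod 4)

Cayley table:
      | (0,0) | (0,1) | (0,2) | (0,3) | (1,0) | (1,1) | (1,2) | (1,3)
(0,0) | (0,0) | (0,1) | (0,2) | (0,3) | (1,0) | (1,1) | (1,2) | (1,3)
(0,1) | (0,1) | (0,2) | (0,3) | (0,0) | (1,1) | (1,2) | (1,3) | (1,0)
(0,2) | (0,2) | (0,3) | (0,0) | (0,1) | (1,2) | (1,3) | (1,0) | (1,1)
(0,3) | (0,3) | (0,0) | (0,1) | (0,2) | (1,3) | (1,0) | (1,1) | (1,2)
(1,0) | (1,0) | (1,1) | (1,2) | (1,3) | (0,0) | (0,1) | (0,2) | (0,3)
(1,1) | (1,1) | (1,2) | (1,3) | (1,0) | (0,1) | (0,2) | (0,3) | (0,0)
(1,2) | (1,2) | (1,3) | (1,0) | (1,1) | (0,2) | (0,3) | (0,0) | (0,1)
(1,3) | (1,3) | (1,0) | (1,1) | (1,2) | (0,3) | (0,0) | (0,1) | (0,2)


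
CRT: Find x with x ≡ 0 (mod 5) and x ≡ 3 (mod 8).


m₁ = 5, m₂ = 8, gcd = 1, so CRT applies. M = m₁·m₂ = 40
Let M₁ = M/m₁ = 8, M₂ = M/m₂ = 5
Find y₁ ≡ M₁⁻¹ (mod m₁): 8⁻¹ ≡ 2 (mod 5)
Find y₂ ≡ M₂⁻¹ (mod m₂): 5⁻¹ ≡ 5 (mod 8)
x = a₁·M₁·y₁ + a₂·M₂·y₂ = 0·8·2 + 3·5·5 = 75
Reduce mod 40: x ≡ 35
Check: 35 mod 5 = 0 ✓, 35 mod 8 = 3 ✓

x ≡ 35 (mod 40)


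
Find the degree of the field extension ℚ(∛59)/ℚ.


∛59 has minimal polynomial x³ - 59 (irreducible over ℚ since 59 is not a perfect cube)

[ℚ(∛59)/ℚ] = 3


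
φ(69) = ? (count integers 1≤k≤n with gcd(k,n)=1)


Factor n: 69 = 3 × 23
φ(n) = n · ∏(1 - 1/p) over distinct primes p | n
φ(69) = 69 · (1 - 1/3) · (1 - 1/23) = 44

φ(69) = 44


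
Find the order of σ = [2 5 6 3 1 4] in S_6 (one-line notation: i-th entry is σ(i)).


Cycle decomposition: (1 2 5) (3 6 4)
Cycle lengths: 3, 3
Order = lcm(3, 3) = 3

ord(σ) = 3


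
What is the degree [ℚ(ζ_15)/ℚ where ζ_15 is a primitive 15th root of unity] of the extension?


[ℚ(ζ_n):ℚ] = deg Φ_n(x) = φ(n). Here φ(15) = 8

[ℚ(ζ_15)/ℚ where ζ_15 is a primitive 15th root of unity] = 8


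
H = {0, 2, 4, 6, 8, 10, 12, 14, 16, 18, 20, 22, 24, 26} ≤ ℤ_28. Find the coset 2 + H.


2 + H = {2 + h (mod 28) : h ∈ H}
2+0=2, 2+2=4, 2+4=6, 2+6=8, 2+8=10, 2+10=12, 2+12=14, 2+14=16, 2+16=18, 2+18=20, 2+20=22, 2+22=24, 2+24=26, 2+26=0
2 + H = {0, 2, 4, 6, 8, 10, 12, 14, 16, 18, 20, 22, 24, 26} = 0 + H

2 + H = {0, 2, 4, 6, 8, 10, 12, 14, 16, 18, 20, 22, 24, 26}


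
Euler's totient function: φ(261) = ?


Factor n: 261 = 3^2 × 29
φ(n) = n · ∏(1 - 1/p) over distinct primes p | n
φ(261) = 261 · (1 - 1/3) · (1 - 1/29) = 168

φ(261) = 168


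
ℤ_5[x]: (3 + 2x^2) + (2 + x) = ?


Add coefficients mod 5:
x^0: 3 + 2 = 0 (mod 5)
x^1: 0 + 1 = 1 (mod 5)
x^2: 2 + 0 = 2 (mod 5)
Result: x + 2x^2

f + g = x + 2x^2


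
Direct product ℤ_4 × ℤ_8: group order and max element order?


|ℤ_4 × ℤ_8| = 4 × 8 = 32
Max element order = lcm(4,8) = 8
Cyclic? No (gcd=4)

|ℤ_4×ℤ_8| = 32, max element order = 8


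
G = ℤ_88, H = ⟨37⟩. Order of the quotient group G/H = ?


|⟨37⟩| = n / gcd(37, 88) = 88 / 1 = 88
H is normal (ℤ_88 is abelian).
|G/H| = |G| / |H| = 88 / 88 = 1

|G/H| = 1


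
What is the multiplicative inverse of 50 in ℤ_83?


Use the extended Euclidean algorithm to write 1 = 50·s + 83·t; then s mod 83 is the inverse.
Euclidean algorithm:
  50 = 0·83 + 50
  83 = 1·50 + 33
  50 = 1·33 + 17
  33 = 1·17 + 16
  17 = 1·16 + 1
  16 = 16·1 + 0
gcd(50,83) = 1
Back-substitution gives: 50·(5) + 83·(-3) = 1
So 50⁻¹ ≡ 5 ≡ 5 (mod 83)
Check: 50 × 5 = 250 ≡ 1 (mod 83) ✓

50⁻¹ ≡ 5 (mod 83)


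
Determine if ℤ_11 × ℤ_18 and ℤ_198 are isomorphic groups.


Comparing ℤ_11 × ℤ_18 and ℤ_198:
gcd(11,18) = 1, so ℤ_11 × ℤ_18 ≅ ℤ_198 (CRT)

Yes, ℤ_11 × ℤ_18 ≅ ℤ_198


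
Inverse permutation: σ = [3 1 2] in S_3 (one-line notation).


To find σ⁻¹, swap domain and range:
σ(1) = 3 → σ⁻¹(3) = 1
σ(2) = 1 → σ⁻¹(1) = 2
σ(3) = 2 → σ⁻¹(2) = 3

σ⁻¹ = [2 3 1]


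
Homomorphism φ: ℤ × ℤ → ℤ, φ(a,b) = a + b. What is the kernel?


Kernel = preimage of identity
ker(φ) = {(a,b) ∈ ℤ² | a+b = 0} = {(a,-a) | a ∈ ℤ}

ker(φ) = {(a,-a) | a ∈ ℤ}


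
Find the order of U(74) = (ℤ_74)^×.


U(n) is the group of units mod n; |U(n)| = φ(n)
|U(74)| = φ(74) = 36

|U(74) = (ℤ_74)^×| = 36


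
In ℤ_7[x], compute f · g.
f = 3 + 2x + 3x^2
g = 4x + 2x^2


Expand and collect like terms; reduce coefficients mod 7:
x^0: 3·0 = 0 ≡ 0 (mod 7)
x^1: 3·4 + 2·0 = 12 ≡ 5 (mod 7)
x^2: 3·2 + 2·4 + 3·0 = 14 ≡ 0 (mod 7)
x^3: 2·2 + 3·4 = 16 ≡ 2 (mod 7)
x^4: 3·2 = 6 ≡ 6 (mod 7)
Result: 5x + 2x^3 + 6x^4

f · g = 5x + 2x^3 + 6x^4


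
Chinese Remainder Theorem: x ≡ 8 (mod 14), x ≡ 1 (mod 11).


m₁ = 14, m₂ = 11, gcd = 1, so CRT applies. M = m₁·m₂ = 154
Let M₁ = M/m₁ = 11, M₂ = M/m₂ = 14
Find y₁ ≡ M₁⁻¹ (mod m₁): 11⁻¹ ≡ 9 (mod 14)
Find y₂ ≡ M₂⁻¹ (mod m₂): 14⁻¹ ≡ 4 (mod 11)
x = a₁·M₁·y₁ + a₂·M₂·y₂ = 8·11·9 + 1·14·4 = 848
Reduce mod 154: x ≡ 78
Check: 78 mod 14 = 8 ✓, 78 mod 11 = 1 ✓

x ≡ 78 (mod 154)


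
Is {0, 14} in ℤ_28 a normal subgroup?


H = {0, 14} in ℤ_28
ℤ_28 is abelian; every subgroup of an abelian group is normal

Yes, normal subgroup


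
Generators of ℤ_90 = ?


g generates ℤ_n iff gcd(g,n) = 1
Prime factors of 90: 2, 3, 5
Generators are g ∈ {1,...,89} not divisible by any of these primes.
Generators: {1, 7, 11, 13, 17, 19, 23, 29, 31, 37, 41, 43, 47, 49, 53, 59, 61, 67, 71, 73, 77, 79, 83, 89}
Number of generators = φ(90) = 24

Generators of ℤ_90 = {1, 7, 11, 13, 17, 19, 23, 29, 31, 37, 41, 43, 47, 49, 53, 59, 61, 67, 71, 73, 77, 79, 83, 89}


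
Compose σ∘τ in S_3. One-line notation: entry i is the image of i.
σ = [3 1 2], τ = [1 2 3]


σ∘τ: apply τ first, then σ
1 →τ 1 →σ 3
2 →τ 2 →σ 1
3 →τ 3 →σ 2

σ∘τ = [3 1 2]


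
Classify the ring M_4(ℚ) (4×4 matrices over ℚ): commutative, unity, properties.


Matrix multiplication is non-commutative for n ≥ 2; the identity matrix I is the unity; singular matrices give zero divisors, so not an integral domain
Commutative: No
Integral domain: No
Has unity: Yes

M_4(ℚ) (4×4 matrices over ℚ): Commutative=No, Unity=Yes


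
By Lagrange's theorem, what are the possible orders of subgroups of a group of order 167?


Lagrange's theorem: |H| divides |G|
|G| = 167
Divisors of 167: 1, 167

Possible subgroup orders: {1, 167}


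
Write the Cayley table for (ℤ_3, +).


Elements: {0, 1, 2}
Operation: addition mod 3
Entry (a, b) = (a + b) mod 3

Cayley table:
  | 0 | 1 | 2
0 | 0 | 1 | 2
1 | 1 | 2 | 0
2 | 2 | 0 | 1


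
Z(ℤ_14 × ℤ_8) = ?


Z(G) = {g ∈ G | gx = xg for all x ∈ G}
Direct product of abelian groups is abelian, so Z(G) = G

Z(ℤ_14 × ℤ_8) = ℤ_14 × ℤ_8


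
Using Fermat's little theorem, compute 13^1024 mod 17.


Fermat's little theorem: if p is prime and gcd(a,p)=1, then a^(p-1) ≡ 1 (mod p)
p = 17 is prime, gcd(13,17) = 1
Reduce exponent: 1024 mod 16 = 0
So 13^1024 ≡ 13^0 (mod 17)
13^0 = 1

13^1024 ≡ 1 (mod 17)


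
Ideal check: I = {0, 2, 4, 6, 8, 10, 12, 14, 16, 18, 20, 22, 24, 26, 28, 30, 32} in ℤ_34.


Check ideal conditions for I = {0, 2, 4, 6, 8, 10, 12, 14, 16, 18, 20, 22, 24, 26, 28, 30, 32} in ℤ_34:
(1) I is an additive subgroup? Yes
(2) For r ∈ ℤ_34 and a ∈ I: r·a ∈ I? Yes

Yes, I is an ideal of ℤ_34


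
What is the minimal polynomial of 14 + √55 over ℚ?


Let α = 14 + √55. Then α - 14 = √55, so (α - 14)² = 55, giving α² - 28α + 141 = 0. Degree 2 and α ∉ ℚ, so this is the minimal polynomial.

Minimal polynomial: x² - 28x + 141


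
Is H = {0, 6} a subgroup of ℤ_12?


Subgroup test for H = {0, 6} in (ℤ_12, +):
(1) 0 ∈ H? Yes
(2) Closure: for all a,b ∈ H, (a+b) mod 12 ∈ H? Yes
(3) Inverses: for all a ∈ H, -a mod 12 ∈ H? Yes

Yes, H is a subgroup of ℤ_12


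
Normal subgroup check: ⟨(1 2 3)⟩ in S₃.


H = ⟨(1 2 3)⟩ in S₃
⟨(1 2 3)⟩ has order 3 and index 2 in S₃; index-2 subgroups are normal

Yes, normal subgroup


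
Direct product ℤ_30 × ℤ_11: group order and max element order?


|ℤ_30 × ℤ_11| = 30 × 11 = 330
Max element order = lcm(30,11) = 330
Cyclic? Yes (gcd=1)

|ℤ_30×ℤ_11| = 330, max element order = 330


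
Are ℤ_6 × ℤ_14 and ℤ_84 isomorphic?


Comparing ℤ_6 × ℤ_14 and ℤ_84:
gcd(6,14) = 2 ≠ 1. Max element order in ℤ_6×ℤ_14 is lcm(6,14) = 42 < 84, so it has no element of order 84

No, ℤ_6 × ℤ_14 ≇ ℤ_84


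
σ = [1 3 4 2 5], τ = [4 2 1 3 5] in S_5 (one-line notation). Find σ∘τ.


σ∘τ: apply τ first, then σ
1 →τ 4 →σ 2
2 →τ 2 →σ 3
3 →τ 1 →σ 1
4 →τ 3 →σ 4
5 →τ 5 →σ 5

σ∘τ = [2 3 1 4 5]


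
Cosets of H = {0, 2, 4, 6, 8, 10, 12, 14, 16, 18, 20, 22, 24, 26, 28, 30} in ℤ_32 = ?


H = {0, 2, 4, 6, 8, 10, 12, 14, 16, 18, 20, 22, 24, 26, 28, 30}, |H| = 16
Number of cosets = |G|/|H| = 32/16 = 2
0 + H = {0, 2, 4, 6, 8, 10, 12, 14, 16, 18, 20, 22, 24, 26, 28, 30}
1 + H = {1, 3, 5, 7, 9, 11, 13, 15, 17, 19, 21, 23, 25, 27, 29, 31}

Cosets: 0+H={0,2,4,6,8,10,12,14,16,18,20,22,24,26,28,30}; 1+H={1,3,5,7,9,11,13,15,17,19,21,23,25,27,29,31}


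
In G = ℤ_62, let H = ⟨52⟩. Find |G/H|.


|⟨52⟩| = n / gcd(52, 62) = 62 / 2 = 31
H is normal (ℤ_62 is abelian).
|G/H| = |G| / |H| = 62 / 31 = 2

|G/H| = 2


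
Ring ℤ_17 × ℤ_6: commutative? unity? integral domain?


Direct product ring; commutative with unity (1,1); but (1,0)·(0,1) = (0,0) gives zero divisors, so not an integral domain
Commutative: Yes
Integral domain: No
Has unity: Yes

ℤ_17 × ℤ_6: Commutative=Yes, Unity=Yes


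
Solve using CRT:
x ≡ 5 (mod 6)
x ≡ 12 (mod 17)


m₁ = 6, m₂ = 17, gcd = 1, so CRT applies. M = m₁·m₂ = 102
Let M₁ = M/m₁ = 17, M₂ = M/m₂ = 6
Find y₁ ≡ M₁⁻¹ (mod m₁): 17⁻¹ ≡ 5 (mod 6)
Find y₂ ≡ M₂⁻¹ (mod m₂): 6⁻¹ ≡ 3 (mod 17)
x = a₁·M₁·y₁ + a₂·M₂·y₂ = 5·17·5 + 12·6·3 = 641
Reduce mod 102: x ≡ 29
Check: 29 mod 6 = 5 ✓, 29 mod 17 = 12 ✓

x ≡ 29 (mod 102)


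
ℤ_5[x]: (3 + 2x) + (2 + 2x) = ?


Add coefficients mod 5:
x^0: 3 + 2 = 0 (mod 5)
x^1: 2 + 2 = 4 (mod 5)
Result: 4x

f + g = 4x


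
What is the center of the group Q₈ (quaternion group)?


Z(G) = {g ∈ G | gx = xg for all x ∈ G}
In Q₈ = {±1, ±i, ±j, ±k}, only ±1 commute with every element

Z(Q₈ (quaternion group)) = {1, -1}


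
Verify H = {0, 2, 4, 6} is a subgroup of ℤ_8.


Subgroup test for H = {0, 2, 4, 6} in (ℤ_8, +):
(1) 0 ∈ H? Yes
(2) Closure: for all a,b ∈ H, (a+b) mod 8 ∈ H? Yes
(3) Inverses: for all a ∈ H, -a mod 8 ∈ H? Yes

Yes, H is a subgroup of ℤ_8


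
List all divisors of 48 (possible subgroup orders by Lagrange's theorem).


Lagrange's theorem: |H| divides |G|
|G| = 48
Divisors of 48: 1, 2, 3, 4, 6, 8, 12, 16, 24, 48

Possible subgroup orders: {1, 2, 3, 4, 6, 8, 12, 16, 24, 48}


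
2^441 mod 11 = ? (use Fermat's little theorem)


Fermat's little theorem: if p is prime and gcd(a,p)=1, then a^(p-1) ≡ 1 (mod p)
p = 11 is prime, gcd(2,11) = 1
Reduce exponent: 441 mod 10 = 1
So 2^441 ≡ 2^1 (mod 11)
2^1 mod 11 = 2

2^441 ≡ 2 (mod 11)


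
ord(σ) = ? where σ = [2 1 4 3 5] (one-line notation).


Cycle decomposition: (1 2) (3 4)
Cycle lengths: 2, 2
Order = lcm(2, 2) = 2

ord(σ) = 2


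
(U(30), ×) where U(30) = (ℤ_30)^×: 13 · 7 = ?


Operation: multiplication mod 30
13 · 7 = (a × b) mod 30 with a = 13, b = 7

13 · 7 = 1


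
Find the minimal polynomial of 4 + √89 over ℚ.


Let α = 4 + √89. Then α - 4 = √89, so (α - 4)² = 89, giving α² - 8α - 73 = 0. Degree 2 and α ∉ ℚ, so this is the minimal polynomial.

Minimal polynomial: x² - 8x - 73


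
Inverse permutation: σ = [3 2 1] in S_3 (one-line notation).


To find σ⁻¹, swap domain and range:
σ(1) = 3 → σ⁻¹(3) = 1
σ(2) = 2 → σ⁻¹(2) = 2
σ(3) = 1 → σ⁻¹(1) = 3

σ⁻¹ = [3 2 1]


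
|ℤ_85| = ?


ℤ_n has n elements.

|ℤ_85| = 85


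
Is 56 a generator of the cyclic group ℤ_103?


g generates ℤ_n iff gcd(g, n) = 1
gcd(56, 103) = 1
Since gcd = 1, 56 is a generator.

Yes, 56 generates ℤ_103


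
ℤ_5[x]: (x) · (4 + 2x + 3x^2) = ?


Expand and collect like terms; reduce coefficients mod 5:
x^0: 0·4 = 0 ≡ 0 (mod 5)
x^1: 0·2 + 1·4 = 4 ≡ 4 (mod 5)
x^2: 0·3 + 1·2 = 2 ≡ 2 (mod 5)
x^3: 1·3 = 3 ≡ 3 (mod 5)
Result: 4x + 2x^2 + 3x^3

f · g = 4x + 2x^2 + 3x^3


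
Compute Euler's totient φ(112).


Factor n: 112 = 2^4 × 7
φ(n) = n · ∏(1 - 1/p) over distinct primes p | n
φ(112) = 112 · (1 - 1/2) · (1 - 1/7) = 48

φ(112) = 48


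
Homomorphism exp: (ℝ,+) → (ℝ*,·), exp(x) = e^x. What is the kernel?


Kernel = preimage of identity
ker(exp) = {x ∈ ℝ | e^x = 1} = {0}

ker(exp) = {0}


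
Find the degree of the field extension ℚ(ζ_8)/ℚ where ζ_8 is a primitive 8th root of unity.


[ℚ(ζ_n):ℚ] = deg Φ_n(x) = φ(n). Here φ(8) = 4

[ℚ(ζ_8)/ℚ where ζ_8 is a primitive 8th root of unity] = 4


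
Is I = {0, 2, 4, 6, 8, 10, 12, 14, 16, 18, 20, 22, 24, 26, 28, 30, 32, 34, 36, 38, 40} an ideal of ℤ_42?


Check ideal conditions for I = {0, 2, 4, 6, 8, 10, 12, 14, 16, 18, 20, 22, 24, 26, 28, 30, 32, 34, 36, 38, 40} in ℤ_42:
(1) I is an additive subgroup? Yes
(2) For r ∈ ℤ_42 and a ∈ I: r·a ∈ I? Yes

Yes, I is an ideal of ℤ_42


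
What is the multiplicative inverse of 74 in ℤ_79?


Use the extended Euclidean algorithm to write 1 = 74·s + 79·t; then s mod 79 is the inverse.
Euclidean algorithm:
  74 = 0·79 + 74
  79 = 1·74 + 5
  74 = 14·5 + 4
  5 = 1·4 + 1
  4 = 4·1 + 0
gcd(74,79) = 1
Back-substitution gives: 74·(-16) + 79·(15) = 1
So 74⁻¹ ≡ -16 ≡ 63 (mod 79)
Check: 74 × 63 = 4662 ≡ 1 (mod 79) ✓

74⁻¹ ≡ 63 (mod 79)


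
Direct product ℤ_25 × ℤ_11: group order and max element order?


|ℤ_25 × ℤ_11| = 25 × 11 = 275
Max element order = lcm(25,11) = 275
Cyclic? Yes (gcd=1)

|ℤ_25×ℤ_11| = 275, max element order = 275


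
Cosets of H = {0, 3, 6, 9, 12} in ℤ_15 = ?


H = {0, 3, 6, 9, 12}, |H| = 5
Number of cosets = |G|/|H| = 15/5 = 3
0 + H = {0, 3, 6, 9, 12}
1 + H = {1, 4, 7, 10, 13}
2 + H = {2, 5, 8, 11, 14}

Cosets: 0+H={0,3,6,9,12}; 1+H={1,4,7,10,13}; 2+H={2,5,8,11,14}


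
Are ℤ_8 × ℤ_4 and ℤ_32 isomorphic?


Comparing ℤ_8 × ℤ_4 and ℤ_32:
gcd(8,4) = 4 ≠ 1. Max element order in ℤ_8×ℤ_4 is lcm(8,4) = 8 < 32, so it has no element of order 32

No, ℤ_8 × ℤ_4 ≇ ℤ_32


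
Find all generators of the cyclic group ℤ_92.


g generates ℤ_n iff gcd(g,n) = 1
Prime factors of 92: 2, 23
Generators are g ∈ {1,...,91} not divisible by any of these primes.
Generators: {1, 3, 5, 7, 9, 11, 13, 15, 17, 19, 21, 25, 27, 29, 31, 33, 35, 37, 39, 41, 43, 45, 47, 49, 51, 53, 55, 57, 59, 61, 63, 65, 67, 71, 73, 75, 77, 79, 81, 83, 85, 87, 89, 91}
Number of generators = φ(92) = 44

Generators of ℤ_92 = {1, 3, 5, 7, 9, 11, 13, 15, 17, 19, 21, 25, 27, 29, 31, 33, 35, 37, 39, 41, 43, 45, 47, 49, 51, 53, 55, 57, 59, 61, 63, 65, 67, 71, 73, 75, 77, 79, 81, 83, 85, 87, 89, 91}


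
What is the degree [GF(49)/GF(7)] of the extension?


GF(49) = GF(7^2), so the extension degree is 2

[GF(49)/GF(7)] = 2


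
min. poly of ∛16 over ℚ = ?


∛16 satisfies x³ - 16 = 0, irreducible over ℚ (no rational root; 16 is not a perfect cube)

Minimal polynomial: x³ - 16


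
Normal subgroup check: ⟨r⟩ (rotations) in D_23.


H = ⟨r⟩ (rotations) in D_23
The rotation subgroup ⟨r⟩ has index 2 in D_23, so it is normal

Yes, normal subgroup


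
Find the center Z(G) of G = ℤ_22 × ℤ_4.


Z(G) = {g ∈ G | gx = xg for all x ∈ G}
Direct product of abelian groups is abelian, so Z(G) = G

Z(ℤ_22 × ℤ_4) = ℤ_22 × ℤ_4


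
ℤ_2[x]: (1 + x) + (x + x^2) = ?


Add coefficients mod 2:
x^0: 1 + 0 = 1 (mod 2)
x^1: 1 + 1 = 0 (mod 2)
x^2: 0 + 1 = 1 (mod 2)
Result: 1 + x^2

f + g = 1 + x^2


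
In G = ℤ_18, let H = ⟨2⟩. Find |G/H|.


|⟨2⟩| = n / gcd(2, 18) = 18 / 2 = 9
H is normal (ℤ_18 is abelian).
|G/H| = |G| / |H| = 18 / 9 = 2

|G/H| = 2


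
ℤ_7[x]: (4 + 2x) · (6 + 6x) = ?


Expand and collect like terms; reduce coefficients mod 7:
x^0: 4·6 = 24 ≡ 3 (mod 7)
x^1: 4·6 + 2·6 = 36 ≡ 1 (mod 7)
x^2: 2·6 = 12 ≡ 5 (mod 7)
Result: 3 + x + 5x^2

f · g = 3 + x + 5x^2


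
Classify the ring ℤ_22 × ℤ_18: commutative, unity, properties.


Direct product ring; commutative with unity (1,1); but (1,0)·(0,1) = (0,0) gives zero divisors, so not an integral domain
Commutative: Yes
Integral domain: No
Has unity: Yes

ℤ_22 × ℤ_18: Commutative=Yes, Unity=Yes


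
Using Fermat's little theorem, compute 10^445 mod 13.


Fermat's little theorem: if p is prime and gcd(a,p)=1, then a^(p-1) ≡ 1 (mod p)
p = 13 is prime, gcd(10,13) = 1
Reduce exponent: 445 mod 12 = 1
So 10^445 ≡ 10^1 (mod 13)
10^1 mod 13 = 10

10^445 ≡ 10 (mod 13)


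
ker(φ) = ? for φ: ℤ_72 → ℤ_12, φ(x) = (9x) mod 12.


Kernel = preimage of identity
ker(φ) = {x ∈ ℤ_72 : 9x ≡ 0 (mod 12)}. Since 12 | 72, φ is well-defined. The kernel is the cyclic subgroup ⟨4⟩ of ℤ_72 (order 18), i.e. {0, 4, 8, 12, 16, 20, 24, 28, 32, 36, 40, 44, 48, 52, 56, 60, 64, 68}

ker(φ) = {0, 4, 8, 12, 16, 20, 24, 28, 32, 36, 40, 44, 48, 52, 56, 60, 64, 68}


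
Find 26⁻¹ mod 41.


Use the extended Euclidean algorithm to write 1 = 26·s + 41·t; then s mod 41 is the inverse.
Euclidean algorithm:
  26 = 0·41 + 26
  41 = 1·26 + 15
  26 = 1·15 + 11
  15 = 1·11 + 4
  11 = 2·4 + 3
  4 = 1·3 + 1
  3 = 3·1 + 0
gcd(26,41) = 1
Back-substitution gives: 26·(-11) + 41·(7) = 1
So 26⁻¹ ≡ -11 ≡ 30 (mod 41)
Check: 26 × 30 = 780 ≡ 1 (mod 41) ✓

26⁻¹ ≡ 30 (mod 41)


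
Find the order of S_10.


|S_n| = n! (number of permutations of n symbols)
|S_10| = 10! = 3628800

|S_10| = 3628800


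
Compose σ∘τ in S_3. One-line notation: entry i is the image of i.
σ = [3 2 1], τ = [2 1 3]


σ∘τ: apply τ first, then σ
1 →τ 2 →σ 2
2 →τ 1 →σ 3
3 →τ 3 →σ 1

σ∘τ = [2 3 1]


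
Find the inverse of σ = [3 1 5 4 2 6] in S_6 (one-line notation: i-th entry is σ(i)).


To find σ⁻¹, swap domain and range:
σ(1) = 3 → σ⁻¹(3) = 1
σ(2) = 1 → σ⁻¹(1) = 2
σ(3) = 5 → σ⁻¹(5) = 3
σ(4) = 4 → σ⁻¹(4) = 4
σ(5) = 2 → σ⁻¹(2) = 5
σ(6) = 6 → σ⁻¹(6) = 6

σ⁻¹ = [2 5 1 4 3 6]


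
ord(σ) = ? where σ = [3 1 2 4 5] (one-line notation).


Cycle decomposition: (1 3 2)
Cycle lengths: 3
Order = lcm(3) = 3

ord(σ) = 3


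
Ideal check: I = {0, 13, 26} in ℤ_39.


Check ideal conditions for I = {0, 13, 26} in ℤ_39:
(1) I is an additive subgroup? Yes
(2) For r ∈ ℤ_39 and a ∈ I: r·a ∈ I? Yes

Yes, I is an ideal of ℤ_39


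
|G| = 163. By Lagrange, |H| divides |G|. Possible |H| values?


Lagrange's theorem: |H| divides |G|
|G| = 163
Divisors of 163: 1, 163

Possible subgroup orders: {1, 163}


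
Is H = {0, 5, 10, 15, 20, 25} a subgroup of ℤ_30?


Subgroup test for H = {0, 5, 10, 15, 20, 25} in (ℤ_30, +):
(1) 0 ∈ H? Yes
(2) Closure: for all a,b ∈ H, (a+b) mod 30 ∈ H? Yes
(3) Inverses: for all a ∈ H, -a mod 30 ∈ H? Yes

Yes, H is a subgroup of ℤ_30


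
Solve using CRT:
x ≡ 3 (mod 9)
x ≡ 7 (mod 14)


m₁ = 9, m₂ = 14, gcd = 1, so CRT applies. M = m₁·m₂ = 126
Let M₁ = M/m₁ = 14, M₂ = M/m₂ = 9
Find y₁ ≡ M₁⁻¹ (mod m₁): 14⁻¹ ≡ 2 (mod 9)
Find y₂ ≡ M₂⁻¹ (mod m₂): 9⁻¹ ≡ 11 (mod 14)
x = a₁·M₁·y₁ + a₂·M₂·y₂ = 3·14·2 + 7·9·11 = 777
Reduce mod 126: x ≡ 21
Check: 21 mod 9 = 3 ✓, 21 mod 14 = 7 ✓

x ≡ 21 (mod 126)


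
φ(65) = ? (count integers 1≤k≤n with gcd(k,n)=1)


Factor n: 65 = 5 × 13
φ(n) = n · ∏(1 - 1/p) over distinct primes p | n
φ(65) = 65 · (1 - 1/5) · (1 - 1/13) = 48

φ(65) = 48


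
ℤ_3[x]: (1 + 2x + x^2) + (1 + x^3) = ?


Add coefficients mod 3:
x^0: 1 + 1 = 2 (mod 3)
x^1: 2 + 0 = 2 (mod 3)
x^2: 1 + 0 = 1 (mod 3)
x^3: 0 + 1 = 1 (mod 3)
Result: 2 + 2x + x^2 + x^3

f + g = 2 + 2x + x^2 + x^3


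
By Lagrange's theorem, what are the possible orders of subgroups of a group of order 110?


Lagrange's theorem: |H| divides |G|
|G| = 110
Divisors of 110: 1, 2, 5, 10, 11, 22, 55, 110

Possible subgroup orders: {1, 2, 5, 10, 11, 22, 55, 110}


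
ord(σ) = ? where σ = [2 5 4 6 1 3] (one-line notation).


Cycle decomposition: (1 2 5) (3 4 6)
Cycle lengths: 3, 3
Order = lcm(3, 3) = 3

ord(σ) = 3


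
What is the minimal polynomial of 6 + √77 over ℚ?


Let α = 6 + √77. Then α - 6 = √77, so (α - 6)² = 77, giving α² - 12α - 41 = 0. Degree 2 and α ∉ ℚ, so this is the minimal polynomial.

Minimal polynomial: x² - 12x - 41


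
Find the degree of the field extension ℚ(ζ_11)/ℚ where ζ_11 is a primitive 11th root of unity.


[ℚ(ζ_n):ℚ] = deg Φ_n(x) = φ(n). Here φ(11) = 10

[ℚ(ζ_11)/ℚ where ζ_11 is a primitive 11th root of unity] = 10


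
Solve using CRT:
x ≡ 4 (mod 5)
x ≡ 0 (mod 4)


m₁ = 5, m₂ = 4, gcd = 1, so CRT applies. M = m₁·m₂ = 20
Let M₁ = M/m₁ = 4, M₂ = M/m₂ = 5
Find y₁ ≡ M₁⁻¹ (mod m₁): 4⁻¹ ≡ 4 (mod 5)
Find y₂ ≡ M₂⁻¹ (mod m₂): 5⁻¹ ≡ 1 (mod 4)
x = a₁·M₁·y₁ + a₂·M₂·y₂ = 4·4·4 + 0·5·1 = 64
Reduce mod 20: x ≡ 4
Check: 4 mod 5 = 4 ✓, 4 mod 4 = 0 ✓

x ≡ 4 (mod 20)


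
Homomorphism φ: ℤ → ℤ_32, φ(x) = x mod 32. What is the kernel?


Kernel = preimage of identity
ker(φ) = {x ∈ ℤ : x ≡ 0 (mod 32)} = 32ℤ = {0, ±32, ±64, ...}

ker(φ) = 32ℤ


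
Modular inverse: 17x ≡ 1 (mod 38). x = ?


Use the extended Euclidean algorithm to write 1 = 17·s + 38·t; then s mod 38 is the inverse.
Euclidean algorithm:
  17 = 0·38 + 17
  38 = 2·17 + 4
  17 = 4·4 + 1
  4 = 4·1 + 0
gcd(17,38) = 1
Back-substitution gives: 17·(9) + 38·(-4) = 1
So 17⁻¹ ≡ 9 ≡ 9 (mod 38)
Check: 17 × 9 = 153 ≡ 1 (mod 38) ✓

17⁻¹ ≡ 9 (mod 38)


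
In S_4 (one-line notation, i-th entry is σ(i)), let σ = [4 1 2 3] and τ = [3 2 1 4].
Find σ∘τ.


σ∘τ: apply τ first, then σ
1 →τ 3 →σ 2
2 →τ 2 →σ 1
3 →τ 1 →σ 4
4 →τ 4 →σ 3

σ∘τ = [2 1 4 3]


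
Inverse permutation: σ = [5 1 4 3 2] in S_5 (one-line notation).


To find σ⁻¹, swap domain and range:
σ(1) = 5 → σ⁻¹(5) = 1
σ(2) = 1 → σ⁻¹(1) = 2
σ(3) = 4 → σ⁻¹(4) = 3
σ(4) = 3 → σ⁻¹(3) = 4
σ(5) = 2 → σ⁻¹(2) = 5

σ⁻¹ = [2 5 4 3 1]


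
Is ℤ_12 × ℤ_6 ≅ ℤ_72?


Comparing ℤ_12 × ℤ_6 and ℤ_72:
gcd(12,6) = 6 ≠ 1. Max element order in ℤ_12×ℤ_6 is lcm(12,6) = 12 < 72, so it has no element of order 72

No, ℤ_12 × ℤ_6 ≇ ℤ_72


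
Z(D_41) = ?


Z(G) = {g ∈ G | gx = xg for all x ∈ G}
For odd n, Z(D_n) = {e}: no nontrivial rotation commutes with all reflections

Z(D_41) = {e}


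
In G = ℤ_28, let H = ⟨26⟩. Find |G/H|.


|⟨26⟩| = n / gcd(26, 28) = 28 / 2 = 14
H is normal (ℤ_28 is abelian).
|G/H| = |G| / |H| = 28 / 14 = 2

|G/H| = 2


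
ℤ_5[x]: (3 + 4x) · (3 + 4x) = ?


Expand and collect like terms; reduce coefficients mod 5:
x^0: 3·3 = 9 ≡ 4 (mod 5)
x^1: 3·4 + 4·3 = 24 ≡ 4 (mod 5)
x^2: 4·4 = 16 ≡ 1 (mod 5)
Result: 4 + 4x + x^2

f · g = 4 + 4x + x^2


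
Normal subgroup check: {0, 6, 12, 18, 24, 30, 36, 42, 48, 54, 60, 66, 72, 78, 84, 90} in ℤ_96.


H = {0, 6, 12, 18, 24, 30, 36, 42, 48, 54, 60, 66, 72, 78, 84, 90} in ℤ_96
ℤ_96 is abelian; every subgroup of an abelian group is normal

Yes, normal subgroup


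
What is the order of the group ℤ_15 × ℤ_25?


|A × B| = |A| · |B|
|ℤ_15 × ℤ_25| = 15 × 25 = 375

|ℤ_15 × ℤ_25| = 375


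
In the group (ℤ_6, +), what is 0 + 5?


Operation: addition mod 6
0 + 5 = (a + b) mod 6 with a = 0, b = 5

0 + 5 = 5


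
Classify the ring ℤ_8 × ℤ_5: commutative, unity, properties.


Direct product ring; commutative with unity (1,1); but (1,0)·(0,1) = (0,0) gives zero divisors, so not an integral domain
Commutative: Yes
Integral domain: No
Has unity: Yes

ℤ_8 × ℤ_5: Commutative=Yes, Unity=Yes


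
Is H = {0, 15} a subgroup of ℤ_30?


Subgroup test for H = {0, 15} in (ℤ_30, +):
(1) 0 ∈ H? Yes
(2) Closure: for all a,b ∈ H, (a+b) mod 30 ∈ H? Yes
(3) Inverses: for all a ∈ H, -a mod 30 ∈ H? Yes

Yes, H is a subgroup of ℤ_30


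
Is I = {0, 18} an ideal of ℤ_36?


Check ideal conditions for I = {0, 18} in ℤ_36:
(1) I is an additive subgroup? Yes
(2) For r ∈ ℤ_36 and a ∈ I: r·a ∈ I? Yes

Yes, I is an ideal of ℤ_36


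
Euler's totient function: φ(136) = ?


Factor n: 136 = 2^3 × 17
φ(n) = n · ∏(1 - 1/p) over distinct primes p | n
φ(136) = 136 · (1 - 1/2) · (1 - 1/17) = 64

φ(136) = 64


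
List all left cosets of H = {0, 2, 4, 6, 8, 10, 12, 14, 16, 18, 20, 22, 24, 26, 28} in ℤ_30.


H = {0, 2, 4, 6, 8, 10, 12, 14, 16, 18, 20, 22, 24, 26, 28}, |H| = 15
Number of cosets = |G|/|H| = 30/15 = 2
0 + H = {0, 2, 4, 6, 8, 10, 12, 14, 16, 18, 20, 22, 24, 26, 28}
1 + H = {1, 3, 5, 7, 9, 11, 13, 15, 17, 19, 21, 23, 25, 27, 29}

Cosets: 0+H={0,2,4,6,8,10,12,14,16,18,20,22,24,26,28}; 1+H={1,3,5,7,9,11,13,15,17,19,21,23,25,27,29}


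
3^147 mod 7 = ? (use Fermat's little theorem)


Fermat's little theorem: if p is prime and gcd(a,p)=1, then a^(p-1) ≡ 1 (mod p)
p = 7 is prime, gcd(3,7) = 1
Reduce exponent: 147 mod 6 = 3
So 3^147 ≡ 3^3 (mod 7)
3^3 mod 7 = 6

3^147 ≡ 6 (mod 7)


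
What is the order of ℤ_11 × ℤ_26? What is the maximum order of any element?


|ℤ_11 × ℤ_26| = 11 × 26 = 286
Max element order = lcm(11,26) = 286
Cyclic? Yes (gcd=1)

|ℤ_11×ℤ_26| = 286, max element order = 286


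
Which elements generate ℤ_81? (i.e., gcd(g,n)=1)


g generates ℤ_n iff gcd(g,n) = 1
Prime factors of 81: 3
Generators are g ∈ {1,...,80} not divisible by any of these primes.
Generators: {1, 2, 4, 5, 7, 8, 10, 11, 13, 14, 16, 17, 19, 20, 22, 23, 25, 26, 28, 29, 31, 32, 34, 35, 37, 38, 40, 41, 43, 44, 46, 47, 49, 50, 52, 53, 55, 56, 58, 59, 61, 62, 64, 65, 67, 68, 70, 71, 73, 74, 76, 77, 79, 80}
Number of generators = φ(81) = 54

Generators of ℤ_81 = {1, 2, 4, 5, 7, 8, 10, 11, 13, 14, 16, 17, 19, 20, 22, 23, 25, 26, 28, 29, 31, 32, 34, 35, 37, 38, 40, 41, 43, 44, 46, 47, 49, 50, 52, 53, 55, 56, 58, 59, 61, 62, 64, 65, 67, 68, 70, 71, 73, 74, 76, 77, 79, 80}


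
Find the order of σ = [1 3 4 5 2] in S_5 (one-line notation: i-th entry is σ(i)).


Cycle decomposition: (2 3 4 5)
Cycle lengths: 4
Order = lcm(4) = 4

ord(σ) = 4


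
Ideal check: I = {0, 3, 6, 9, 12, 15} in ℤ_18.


Check ideal conditions for I = {0, 3, 6, 9, 12, 15} in ℤ_18:
(1) I is an additive subgroup? Yes
(2) For r ∈ ℤ_18 and a ∈ I: r·a ∈ I? Yes

Yes, I is an ideal of ℤ_18


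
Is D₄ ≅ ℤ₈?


Comparing D₄ and ℤ₈:
D₄ is non-abelian, ℤ₈ is abelian

No, D₄ ≇ ℤ₈


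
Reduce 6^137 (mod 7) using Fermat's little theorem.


Fermat's little theorem: if p is prime and gcd(a,p)=1, then a^(p-1) ≡ 1 (mod p)
p = 7 is prime, gcd(6,7) = 1
Reduce exponent: 137 mod 6 = 5
So 6^137 ≡ 6^5 (mod 7)
6^5 mod 7 = 6

6^137 ≡ 6 (mod 7)


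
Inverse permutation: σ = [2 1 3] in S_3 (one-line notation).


To find σ⁻¹, swap domain and range:
σ(1) = 2 → σ⁻¹(2) = 1
σ(2) = 1 → σ⁻¹(1) = 2
σ(3) = 3 → σ⁻¹(3) = 3

σ⁻¹ = [2 1 3]


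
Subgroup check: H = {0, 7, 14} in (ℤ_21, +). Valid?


Subgroup test for H = {0, 7, 14} in (ℤ_21, +):
(1) 0 ∈ H? Yes
(2) Closure: for all a,b ∈ H, (a+b) mod 21 ∈ H? Yes
(3) Inverses: for all a ∈ H, -a mod 21 ∈ H? Yes

Yes, H is a subgroup of ℤ_21


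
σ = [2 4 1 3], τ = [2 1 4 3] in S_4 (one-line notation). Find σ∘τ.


σ∘τ: apply τ first, then σ
1 →τ 2 →σ 4
2 →τ 1 →σ 2
3 →τ 4 →σ 3
4 →τ 3 →σ 1

σ∘τ = [4 2 3 1]


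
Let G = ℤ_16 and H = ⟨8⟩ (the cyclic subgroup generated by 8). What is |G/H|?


|⟨8⟩| = n / gcd(8, 16) = 16 / 8 = 2
H is normal (ℤ_16 is abelian).
|G/H| = |G| / |H| = 16 / 2 = 8

|G/H| = 8


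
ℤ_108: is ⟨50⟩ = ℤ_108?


g generates ℤ_n iff gcd(g, n) = 1
gcd(50, 108) = 2
Since gcd = 2 ≠ 1, ⟨50⟩ has order 54 < 108, so 50 is not a generator.

No, 50 does not generate ℤ_108


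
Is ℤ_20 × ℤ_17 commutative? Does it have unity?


Direct product ring; commutative with unity (1,1); but (1,0)·(0,1) = (0,0) gives zero divisors, so not an integral domain
Commutative: Yes
Integral domain: No
Has unity: Yes

ℤ_20 × ℤ_17: Commutative=Yes, Unity=Yes


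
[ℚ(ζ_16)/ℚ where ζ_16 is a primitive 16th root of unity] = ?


[ℚ(ζ_n):ℚ] = deg Φ_n(x) = φ(n). Here φ(16) = 8

[ℚ(ζ_16)/ℚ where ζ_16 is a primitive 16th root of unity] = 8


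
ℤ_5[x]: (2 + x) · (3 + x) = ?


Expand and collect like terms; reduce coefficients mod 5:
x^0: 2·3 = 6 ≡ 1 (mod 5)
x^1: 2·1 + 1·3 = 5 ≡ 0 (mod 5)
x^2: 1·1 = 1 ≡ 1 (mod 5)
Result: 1 + x^2

f · g = 1 + x^2


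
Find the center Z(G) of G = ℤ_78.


Z(G) = {g ∈ G | gx = xg for all x ∈ G}
ℤ_78 is abelian, so Z(G) = G

Z(ℤ_78) = ℤ_78


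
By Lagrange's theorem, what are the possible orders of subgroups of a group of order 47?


Lagrange's theorem: |H| divides |G|
|G| = 47
Divisors of 47: 1, 47

Possible subgroup orders: {1, 47}


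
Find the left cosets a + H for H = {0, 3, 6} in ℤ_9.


H = {0, 3, 6}, |H| = 3
Number of cosets = |G|/|H| = 9/3 = 3
0 + H = {0, 3, 6}
1 + H = {1, 4, 7}
2 + H = {2, 5, 8}

Cosets: 0+H={0,3,6}; 1+H={1,4,7}; 2+H={2,5,8}


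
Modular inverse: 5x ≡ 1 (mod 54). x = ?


Use the extended Euclidean algorithm to write 1 = 5·s + 54·t; then s mod 54 is the inverse.
Euclidean algorithm:
  5 = 0·54 + 5
  54 = 10·5 + 4
  5 = 1·4 + 1
  4 = 4·1 + 0
gcd(5,54) = 1
Back-substitution gives: 5·(11) + 54·(-1) = 1
So 5⁻¹ ≡ 11 ≡ 11 (mod 54)
Check: 5 × 11 = 55 ≡ 1 (mod 54) ✓

5⁻¹ ≡ 11 (mod 54)


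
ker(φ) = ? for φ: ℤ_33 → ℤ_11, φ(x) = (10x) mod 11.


Kernel = preimage of identity
ker(φ) = {x ∈ ℤ_33 : 10x ≡ 0 (mod 11)}. Since 11 | 33, φ is well-defined. The kernel is the cyclic subgroup ⟨11⟩ of ℤ_33 (order 3), i.e. {0, 11, 22}

ker(φ) = {0, 11, 22}


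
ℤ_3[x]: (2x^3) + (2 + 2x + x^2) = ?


Add coefficients mod 3:
x^0: 0 + 2 = 2 (mod 3)
x^1: 0 + 2 = 2 (mod 3)
x^2: 0 + 1 = 1 (mod 3)
x^3: 2 + 0 = 2 (mod 3)
Result: 2 + 2x + x^2 + 2x^3

f + g = 2 + 2x + x^2 + 2x^3


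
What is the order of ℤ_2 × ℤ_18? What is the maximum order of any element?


|ℤ_2 × ℤ_18| = 2 × 18 = 36
Max element order = lcm(2,18) = 18
Cyclic? No (gcd=2)

|ℤ_2×ℤ_18| = 36, max element order = 18


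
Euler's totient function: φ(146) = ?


Factor n: 146 = 2 × 73
φ(n) = n · ∏(1 - 1/p) over distinct primes p | n
φ(146) = 146 · (1 - 1/2) · (1 - 1/73) = 72

φ(146) = 72


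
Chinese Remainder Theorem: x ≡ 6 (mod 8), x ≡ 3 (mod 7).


m₁ = 8, m₂ = 7, gcd = 1, so CRT applies. M = m₁·m₂ = 56
Let M₁ = M/m₁ = 7, M₂ = M/m₂ = 8
Find y₁ ≡ M₁⁻¹ (mod m₁): 7⁻¹ ≡ 7 (mod 8)
Find y₂ ≡ M₂⁻¹ (mod m₂): 8⁻¹ ≡ 1 (mod 7)
x = a₁·M₁·y₁ + a₂·M₂·y₂ = 6·7·7 + 3·8·1 = 318
Reduce mod 56: x ≡ 38
Check: 38 mod 8 = 6 ✓, 38 mod 7 = 3 ✓

x ≡ 38 (mod 56)


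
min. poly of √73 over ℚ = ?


√73 satisfies x² - 73 = 0, irreducible over ℚ since 73 is squarefree

Minimal polynomial: x² - 73


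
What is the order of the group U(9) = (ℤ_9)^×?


U(n) is the group of units mod n; |U(n)| = φ(n)
|U(9)| = φ(9) = 6

|U(9) = (ℤ_9)^×| = 6


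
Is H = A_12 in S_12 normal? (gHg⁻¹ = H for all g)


H = A_12 in S_12
A_12 has index 2 in S_12, and every subgroup of index 2 is normal

Yes, normal subgroup


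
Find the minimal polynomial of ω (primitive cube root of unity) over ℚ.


ω satisfies x² + x + 1 = 0 (the cyclotomic polynomial Φ₃)

Minimal polynomial: x² + x + 1


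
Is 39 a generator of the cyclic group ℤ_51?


g generates ℤ_n iff gcd(g, n) = 1
gcd(39, 51) = 3
Since gcd = 3 ≠ 1, ⟨39⟩ has order 17 < 51, so 39 is not a generator.

No, 39 does not generate ℤ_51


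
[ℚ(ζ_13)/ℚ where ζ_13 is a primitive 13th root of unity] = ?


[ℚ(ζ_n):ℚ] = deg Φ_n(x) = φ(n). Here φ(13) = 12

[ℚ(ζ_13)/ℚ where ζ_13 is a primitive 13th root of unity] = 12


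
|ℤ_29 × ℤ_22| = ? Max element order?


|ℤ_29 × ℤ_22| = 29 × 22 = 638
Max element order = lcm(29,22) = 638
Cyclic? Yes (gcd=1)

|ℤ_29×ℤ_22| = 638, max element order = 638


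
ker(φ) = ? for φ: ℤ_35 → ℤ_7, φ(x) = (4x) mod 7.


Kernel = preimage of identity
ker(φ) = {x ∈ ℤ_35 : 4x ≡ 0 (mod 7)}. Since 7 | 35, φ is well-defined. The kernel is the cyclic subgroup ⟨7⟩ of ℤ_35 (order 5), i.e. {0, 7, 14, 21, 28}

ker(φ) = {0, 7, 14, 21, 28}


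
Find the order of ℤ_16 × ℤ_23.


|A × B| = |A| · |B|
|ℤ_16 × ℤ_23| = 16 × 23 = 368

|ℤ_16 × ℤ_23| = 368


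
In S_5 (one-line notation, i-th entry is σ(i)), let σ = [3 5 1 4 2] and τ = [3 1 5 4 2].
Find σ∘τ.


σ∘τ: apply τ first, then σ
1 →τ 3 →σ 1
2 →τ 1 →σ 3
3 →τ 5 →σ 2
4 →τ 4 →σ 4
5 →τ 2 →σ 5

σ∘τ = [1 3 2 4 5]


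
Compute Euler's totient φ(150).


Factor n: 150 = 2 × 3 × 5^2
φ(n) = n · ∏(1 - 1/p) over distinct primes p | n
φ(150) = 150 · (1 - 1/2) · (1 - 1/3) · (1 - 1/5) = 40

φ(150) = 40
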